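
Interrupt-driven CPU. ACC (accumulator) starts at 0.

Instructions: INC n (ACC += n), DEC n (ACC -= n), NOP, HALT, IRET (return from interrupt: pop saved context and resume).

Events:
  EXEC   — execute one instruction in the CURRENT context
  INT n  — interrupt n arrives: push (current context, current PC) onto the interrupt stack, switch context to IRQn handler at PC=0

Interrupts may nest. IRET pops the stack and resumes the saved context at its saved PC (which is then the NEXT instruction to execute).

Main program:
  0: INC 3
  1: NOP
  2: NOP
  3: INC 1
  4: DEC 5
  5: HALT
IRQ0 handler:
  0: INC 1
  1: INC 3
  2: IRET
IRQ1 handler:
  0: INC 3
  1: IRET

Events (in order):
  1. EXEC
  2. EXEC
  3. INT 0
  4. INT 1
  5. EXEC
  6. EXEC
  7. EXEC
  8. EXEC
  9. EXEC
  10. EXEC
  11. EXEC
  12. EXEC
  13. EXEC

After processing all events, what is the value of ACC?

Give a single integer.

Event 1 (EXEC): [MAIN] PC=0: INC 3 -> ACC=3
Event 2 (EXEC): [MAIN] PC=1: NOP
Event 3 (INT 0): INT 0 arrives: push (MAIN, PC=2), enter IRQ0 at PC=0 (depth now 1)
Event 4 (INT 1): INT 1 arrives: push (IRQ0, PC=0), enter IRQ1 at PC=0 (depth now 2)
Event 5 (EXEC): [IRQ1] PC=0: INC 3 -> ACC=6
Event 6 (EXEC): [IRQ1] PC=1: IRET -> resume IRQ0 at PC=0 (depth now 1)
Event 7 (EXEC): [IRQ0] PC=0: INC 1 -> ACC=7
Event 8 (EXEC): [IRQ0] PC=1: INC 3 -> ACC=10
Event 9 (EXEC): [IRQ0] PC=2: IRET -> resume MAIN at PC=2 (depth now 0)
Event 10 (EXEC): [MAIN] PC=2: NOP
Event 11 (EXEC): [MAIN] PC=3: INC 1 -> ACC=11
Event 12 (EXEC): [MAIN] PC=4: DEC 5 -> ACC=6
Event 13 (EXEC): [MAIN] PC=5: HALT

Answer: 6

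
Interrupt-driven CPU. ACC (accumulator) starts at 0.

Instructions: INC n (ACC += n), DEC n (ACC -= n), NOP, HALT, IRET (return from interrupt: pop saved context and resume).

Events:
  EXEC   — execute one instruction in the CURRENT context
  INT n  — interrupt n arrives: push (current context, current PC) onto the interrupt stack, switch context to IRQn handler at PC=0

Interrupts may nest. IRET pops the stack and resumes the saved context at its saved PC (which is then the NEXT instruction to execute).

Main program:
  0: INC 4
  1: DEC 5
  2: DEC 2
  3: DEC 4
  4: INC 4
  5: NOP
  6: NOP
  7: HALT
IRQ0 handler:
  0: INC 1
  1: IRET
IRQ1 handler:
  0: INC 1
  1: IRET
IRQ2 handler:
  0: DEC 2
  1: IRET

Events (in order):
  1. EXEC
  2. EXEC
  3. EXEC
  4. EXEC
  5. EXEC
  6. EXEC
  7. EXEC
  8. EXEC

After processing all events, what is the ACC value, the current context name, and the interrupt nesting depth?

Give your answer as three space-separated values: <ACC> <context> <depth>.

Event 1 (EXEC): [MAIN] PC=0: INC 4 -> ACC=4
Event 2 (EXEC): [MAIN] PC=1: DEC 5 -> ACC=-1
Event 3 (EXEC): [MAIN] PC=2: DEC 2 -> ACC=-3
Event 4 (EXEC): [MAIN] PC=3: DEC 4 -> ACC=-7
Event 5 (EXEC): [MAIN] PC=4: INC 4 -> ACC=-3
Event 6 (EXEC): [MAIN] PC=5: NOP
Event 7 (EXEC): [MAIN] PC=6: NOP
Event 8 (EXEC): [MAIN] PC=7: HALT

Answer: -3 MAIN 0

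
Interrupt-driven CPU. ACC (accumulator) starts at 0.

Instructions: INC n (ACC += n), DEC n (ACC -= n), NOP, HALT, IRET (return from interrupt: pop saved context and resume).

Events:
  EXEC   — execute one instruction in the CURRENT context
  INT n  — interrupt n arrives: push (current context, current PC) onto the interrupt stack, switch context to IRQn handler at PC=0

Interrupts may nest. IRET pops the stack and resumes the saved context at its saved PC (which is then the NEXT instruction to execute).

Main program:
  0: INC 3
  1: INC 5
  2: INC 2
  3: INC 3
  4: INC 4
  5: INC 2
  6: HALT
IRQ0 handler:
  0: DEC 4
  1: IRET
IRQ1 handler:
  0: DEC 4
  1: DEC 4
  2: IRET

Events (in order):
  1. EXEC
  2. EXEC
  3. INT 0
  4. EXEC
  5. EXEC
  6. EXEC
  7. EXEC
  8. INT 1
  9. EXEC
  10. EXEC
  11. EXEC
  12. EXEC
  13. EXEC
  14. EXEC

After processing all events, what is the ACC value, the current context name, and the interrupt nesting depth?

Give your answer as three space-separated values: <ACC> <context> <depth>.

Event 1 (EXEC): [MAIN] PC=0: INC 3 -> ACC=3
Event 2 (EXEC): [MAIN] PC=1: INC 5 -> ACC=8
Event 3 (INT 0): INT 0 arrives: push (MAIN, PC=2), enter IRQ0 at PC=0 (depth now 1)
Event 4 (EXEC): [IRQ0] PC=0: DEC 4 -> ACC=4
Event 5 (EXEC): [IRQ0] PC=1: IRET -> resume MAIN at PC=2 (depth now 0)
Event 6 (EXEC): [MAIN] PC=2: INC 2 -> ACC=6
Event 7 (EXEC): [MAIN] PC=3: INC 3 -> ACC=9
Event 8 (INT 1): INT 1 arrives: push (MAIN, PC=4), enter IRQ1 at PC=0 (depth now 1)
Event 9 (EXEC): [IRQ1] PC=0: DEC 4 -> ACC=5
Event 10 (EXEC): [IRQ1] PC=1: DEC 4 -> ACC=1
Event 11 (EXEC): [IRQ1] PC=2: IRET -> resume MAIN at PC=4 (depth now 0)
Event 12 (EXEC): [MAIN] PC=4: INC 4 -> ACC=5
Event 13 (EXEC): [MAIN] PC=5: INC 2 -> ACC=7
Event 14 (EXEC): [MAIN] PC=6: HALT

Answer: 7 MAIN 0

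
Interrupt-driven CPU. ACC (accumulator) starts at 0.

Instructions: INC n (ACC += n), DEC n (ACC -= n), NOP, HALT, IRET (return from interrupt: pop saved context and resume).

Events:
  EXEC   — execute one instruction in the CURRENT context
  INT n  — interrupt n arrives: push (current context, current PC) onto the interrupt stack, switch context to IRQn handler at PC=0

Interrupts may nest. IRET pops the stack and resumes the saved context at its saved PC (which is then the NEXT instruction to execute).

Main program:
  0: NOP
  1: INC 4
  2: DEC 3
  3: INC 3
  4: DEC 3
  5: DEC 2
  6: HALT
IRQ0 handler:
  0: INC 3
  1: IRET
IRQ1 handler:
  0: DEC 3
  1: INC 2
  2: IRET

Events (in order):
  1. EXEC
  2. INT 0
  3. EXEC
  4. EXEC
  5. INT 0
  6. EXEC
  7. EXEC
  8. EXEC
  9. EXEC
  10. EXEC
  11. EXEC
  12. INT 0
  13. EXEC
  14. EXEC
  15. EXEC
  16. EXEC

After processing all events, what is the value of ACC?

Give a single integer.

Event 1 (EXEC): [MAIN] PC=0: NOP
Event 2 (INT 0): INT 0 arrives: push (MAIN, PC=1), enter IRQ0 at PC=0 (depth now 1)
Event 3 (EXEC): [IRQ0] PC=0: INC 3 -> ACC=3
Event 4 (EXEC): [IRQ0] PC=1: IRET -> resume MAIN at PC=1 (depth now 0)
Event 5 (INT 0): INT 0 arrives: push (MAIN, PC=1), enter IRQ0 at PC=0 (depth now 1)
Event 6 (EXEC): [IRQ0] PC=0: INC 3 -> ACC=6
Event 7 (EXEC): [IRQ0] PC=1: IRET -> resume MAIN at PC=1 (depth now 0)
Event 8 (EXEC): [MAIN] PC=1: INC 4 -> ACC=10
Event 9 (EXEC): [MAIN] PC=2: DEC 3 -> ACC=7
Event 10 (EXEC): [MAIN] PC=3: INC 3 -> ACC=10
Event 11 (EXEC): [MAIN] PC=4: DEC 3 -> ACC=7
Event 12 (INT 0): INT 0 arrives: push (MAIN, PC=5), enter IRQ0 at PC=0 (depth now 1)
Event 13 (EXEC): [IRQ0] PC=0: INC 3 -> ACC=10
Event 14 (EXEC): [IRQ0] PC=1: IRET -> resume MAIN at PC=5 (depth now 0)
Event 15 (EXEC): [MAIN] PC=5: DEC 2 -> ACC=8
Event 16 (EXEC): [MAIN] PC=6: HALT

Answer: 8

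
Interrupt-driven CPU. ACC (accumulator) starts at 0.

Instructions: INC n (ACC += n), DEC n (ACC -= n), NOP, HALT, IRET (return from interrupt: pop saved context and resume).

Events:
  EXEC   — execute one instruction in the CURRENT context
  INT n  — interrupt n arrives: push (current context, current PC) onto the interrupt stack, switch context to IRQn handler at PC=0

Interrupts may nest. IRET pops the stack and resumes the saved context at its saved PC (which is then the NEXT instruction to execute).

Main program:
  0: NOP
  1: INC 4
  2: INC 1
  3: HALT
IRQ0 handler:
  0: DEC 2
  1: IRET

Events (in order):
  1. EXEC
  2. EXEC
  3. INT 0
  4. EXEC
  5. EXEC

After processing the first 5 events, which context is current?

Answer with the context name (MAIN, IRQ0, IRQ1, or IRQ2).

Event 1 (EXEC): [MAIN] PC=0: NOP
Event 2 (EXEC): [MAIN] PC=1: INC 4 -> ACC=4
Event 3 (INT 0): INT 0 arrives: push (MAIN, PC=2), enter IRQ0 at PC=0 (depth now 1)
Event 4 (EXEC): [IRQ0] PC=0: DEC 2 -> ACC=2
Event 5 (EXEC): [IRQ0] PC=1: IRET -> resume MAIN at PC=2 (depth now 0)

Answer: MAIN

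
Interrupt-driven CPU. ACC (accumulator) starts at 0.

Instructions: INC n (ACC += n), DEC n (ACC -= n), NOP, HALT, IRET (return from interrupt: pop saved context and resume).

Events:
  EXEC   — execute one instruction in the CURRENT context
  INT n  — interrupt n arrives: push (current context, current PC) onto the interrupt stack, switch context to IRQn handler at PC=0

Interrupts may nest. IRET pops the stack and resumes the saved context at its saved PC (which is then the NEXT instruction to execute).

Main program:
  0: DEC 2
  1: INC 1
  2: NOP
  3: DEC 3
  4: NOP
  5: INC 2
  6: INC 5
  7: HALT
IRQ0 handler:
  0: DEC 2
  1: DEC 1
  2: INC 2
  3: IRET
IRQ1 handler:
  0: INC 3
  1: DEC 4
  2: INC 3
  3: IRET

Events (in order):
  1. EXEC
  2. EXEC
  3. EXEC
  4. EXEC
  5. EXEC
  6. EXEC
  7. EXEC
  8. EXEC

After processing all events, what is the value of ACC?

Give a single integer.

Event 1 (EXEC): [MAIN] PC=0: DEC 2 -> ACC=-2
Event 2 (EXEC): [MAIN] PC=1: INC 1 -> ACC=-1
Event 3 (EXEC): [MAIN] PC=2: NOP
Event 4 (EXEC): [MAIN] PC=3: DEC 3 -> ACC=-4
Event 5 (EXEC): [MAIN] PC=4: NOP
Event 6 (EXEC): [MAIN] PC=5: INC 2 -> ACC=-2
Event 7 (EXEC): [MAIN] PC=6: INC 5 -> ACC=3
Event 8 (EXEC): [MAIN] PC=7: HALT

Answer: 3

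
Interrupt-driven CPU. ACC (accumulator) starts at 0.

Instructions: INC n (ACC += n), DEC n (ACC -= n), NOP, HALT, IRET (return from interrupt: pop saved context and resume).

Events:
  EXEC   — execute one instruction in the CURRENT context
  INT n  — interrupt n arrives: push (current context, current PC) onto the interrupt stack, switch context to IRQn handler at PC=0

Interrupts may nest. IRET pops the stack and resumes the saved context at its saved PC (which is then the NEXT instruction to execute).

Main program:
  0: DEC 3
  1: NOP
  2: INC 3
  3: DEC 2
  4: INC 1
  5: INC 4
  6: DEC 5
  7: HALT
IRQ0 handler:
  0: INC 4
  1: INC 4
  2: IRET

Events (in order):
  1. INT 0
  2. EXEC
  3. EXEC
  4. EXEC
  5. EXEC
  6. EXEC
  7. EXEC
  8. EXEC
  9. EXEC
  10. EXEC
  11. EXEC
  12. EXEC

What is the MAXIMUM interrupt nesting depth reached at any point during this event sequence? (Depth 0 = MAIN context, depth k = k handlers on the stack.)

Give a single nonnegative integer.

Event 1 (INT 0): INT 0 arrives: push (MAIN, PC=0), enter IRQ0 at PC=0 (depth now 1) [depth=1]
Event 2 (EXEC): [IRQ0] PC=0: INC 4 -> ACC=4 [depth=1]
Event 3 (EXEC): [IRQ0] PC=1: INC 4 -> ACC=8 [depth=1]
Event 4 (EXEC): [IRQ0] PC=2: IRET -> resume MAIN at PC=0 (depth now 0) [depth=0]
Event 5 (EXEC): [MAIN] PC=0: DEC 3 -> ACC=5 [depth=0]
Event 6 (EXEC): [MAIN] PC=1: NOP [depth=0]
Event 7 (EXEC): [MAIN] PC=2: INC 3 -> ACC=8 [depth=0]
Event 8 (EXEC): [MAIN] PC=3: DEC 2 -> ACC=6 [depth=0]
Event 9 (EXEC): [MAIN] PC=4: INC 1 -> ACC=7 [depth=0]
Event 10 (EXEC): [MAIN] PC=5: INC 4 -> ACC=11 [depth=0]
Event 11 (EXEC): [MAIN] PC=6: DEC 5 -> ACC=6 [depth=0]
Event 12 (EXEC): [MAIN] PC=7: HALT [depth=0]
Max depth observed: 1

Answer: 1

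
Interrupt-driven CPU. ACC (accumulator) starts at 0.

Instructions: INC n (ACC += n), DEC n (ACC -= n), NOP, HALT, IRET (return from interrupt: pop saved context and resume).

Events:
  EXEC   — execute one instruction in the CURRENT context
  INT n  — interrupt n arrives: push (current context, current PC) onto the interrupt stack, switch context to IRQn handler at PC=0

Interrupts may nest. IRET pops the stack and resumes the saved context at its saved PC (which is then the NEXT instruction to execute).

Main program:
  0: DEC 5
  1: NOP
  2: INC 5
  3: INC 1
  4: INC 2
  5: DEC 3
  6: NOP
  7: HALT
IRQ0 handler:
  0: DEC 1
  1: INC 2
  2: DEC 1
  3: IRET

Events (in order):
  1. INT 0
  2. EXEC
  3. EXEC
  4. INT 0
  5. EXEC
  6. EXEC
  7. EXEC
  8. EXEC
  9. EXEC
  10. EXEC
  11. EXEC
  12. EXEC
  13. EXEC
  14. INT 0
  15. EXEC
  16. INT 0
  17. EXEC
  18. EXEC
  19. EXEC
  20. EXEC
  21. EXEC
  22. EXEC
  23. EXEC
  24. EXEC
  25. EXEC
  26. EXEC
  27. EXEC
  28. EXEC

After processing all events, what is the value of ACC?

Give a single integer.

Event 1 (INT 0): INT 0 arrives: push (MAIN, PC=0), enter IRQ0 at PC=0 (depth now 1)
Event 2 (EXEC): [IRQ0] PC=0: DEC 1 -> ACC=-1
Event 3 (EXEC): [IRQ0] PC=1: INC 2 -> ACC=1
Event 4 (INT 0): INT 0 arrives: push (IRQ0, PC=2), enter IRQ0 at PC=0 (depth now 2)
Event 5 (EXEC): [IRQ0] PC=0: DEC 1 -> ACC=0
Event 6 (EXEC): [IRQ0] PC=1: INC 2 -> ACC=2
Event 7 (EXEC): [IRQ0] PC=2: DEC 1 -> ACC=1
Event 8 (EXEC): [IRQ0] PC=3: IRET -> resume IRQ0 at PC=2 (depth now 1)
Event 9 (EXEC): [IRQ0] PC=2: DEC 1 -> ACC=0
Event 10 (EXEC): [IRQ0] PC=3: IRET -> resume MAIN at PC=0 (depth now 0)
Event 11 (EXEC): [MAIN] PC=0: DEC 5 -> ACC=-5
Event 12 (EXEC): [MAIN] PC=1: NOP
Event 13 (EXEC): [MAIN] PC=2: INC 5 -> ACC=0
Event 14 (INT 0): INT 0 arrives: push (MAIN, PC=3), enter IRQ0 at PC=0 (depth now 1)
Event 15 (EXEC): [IRQ0] PC=0: DEC 1 -> ACC=-1
Event 16 (INT 0): INT 0 arrives: push (IRQ0, PC=1), enter IRQ0 at PC=0 (depth now 2)
Event 17 (EXEC): [IRQ0] PC=0: DEC 1 -> ACC=-2
Event 18 (EXEC): [IRQ0] PC=1: INC 2 -> ACC=0
Event 19 (EXEC): [IRQ0] PC=2: DEC 1 -> ACC=-1
Event 20 (EXEC): [IRQ0] PC=3: IRET -> resume IRQ0 at PC=1 (depth now 1)
Event 21 (EXEC): [IRQ0] PC=1: INC 2 -> ACC=1
Event 22 (EXEC): [IRQ0] PC=2: DEC 1 -> ACC=0
Event 23 (EXEC): [IRQ0] PC=3: IRET -> resume MAIN at PC=3 (depth now 0)
Event 24 (EXEC): [MAIN] PC=3: INC 1 -> ACC=1
Event 25 (EXEC): [MAIN] PC=4: INC 2 -> ACC=3
Event 26 (EXEC): [MAIN] PC=5: DEC 3 -> ACC=0
Event 27 (EXEC): [MAIN] PC=6: NOP
Event 28 (EXEC): [MAIN] PC=7: HALT

Answer: 0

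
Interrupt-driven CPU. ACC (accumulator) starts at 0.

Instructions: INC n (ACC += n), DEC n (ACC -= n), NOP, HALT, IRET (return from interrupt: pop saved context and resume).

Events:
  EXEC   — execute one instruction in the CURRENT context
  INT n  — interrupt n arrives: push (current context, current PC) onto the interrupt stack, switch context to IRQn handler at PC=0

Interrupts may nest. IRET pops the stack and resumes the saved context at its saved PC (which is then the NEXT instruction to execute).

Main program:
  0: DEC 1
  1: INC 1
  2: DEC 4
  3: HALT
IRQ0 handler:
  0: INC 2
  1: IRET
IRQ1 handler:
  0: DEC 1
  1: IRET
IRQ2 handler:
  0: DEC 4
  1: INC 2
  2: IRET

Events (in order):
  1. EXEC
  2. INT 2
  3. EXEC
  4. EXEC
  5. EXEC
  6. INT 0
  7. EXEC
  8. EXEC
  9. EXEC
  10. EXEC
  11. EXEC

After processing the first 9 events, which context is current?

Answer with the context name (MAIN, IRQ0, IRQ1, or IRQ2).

Event 1 (EXEC): [MAIN] PC=0: DEC 1 -> ACC=-1
Event 2 (INT 2): INT 2 arrives: push (MAIN, PC=1), enter IRQ2 at PC=0 (depth now 1)
Event 3 (EXEC): [IRQ2] PC=0: DEC 4 -> ACC=-5
Event 4 (EXEC): [IRQ2] PC=1: INC 2 -> ACC=-3
Event 5 (EXEC): [IRQ2] PC=2: IRET -> resume MAIN at PC=1 (depth now 0)
Event 6 (INT 0): INT 0 arrives: push (MAIN, PC=1), enter IRQ0 at PC=0 (depth now 1)
Event 7 (EXEC): [IRQ0] PC=0: INC 2 -> ACC=-1
Event 8 (EXEC): [IRQ0] PC=1: IRET -> resume MAIN at PC=1 (depth now 0)
Event 9 (EXEC): [MAIN] PC=1: INC 1 -> ACC=0

Answer: MAIN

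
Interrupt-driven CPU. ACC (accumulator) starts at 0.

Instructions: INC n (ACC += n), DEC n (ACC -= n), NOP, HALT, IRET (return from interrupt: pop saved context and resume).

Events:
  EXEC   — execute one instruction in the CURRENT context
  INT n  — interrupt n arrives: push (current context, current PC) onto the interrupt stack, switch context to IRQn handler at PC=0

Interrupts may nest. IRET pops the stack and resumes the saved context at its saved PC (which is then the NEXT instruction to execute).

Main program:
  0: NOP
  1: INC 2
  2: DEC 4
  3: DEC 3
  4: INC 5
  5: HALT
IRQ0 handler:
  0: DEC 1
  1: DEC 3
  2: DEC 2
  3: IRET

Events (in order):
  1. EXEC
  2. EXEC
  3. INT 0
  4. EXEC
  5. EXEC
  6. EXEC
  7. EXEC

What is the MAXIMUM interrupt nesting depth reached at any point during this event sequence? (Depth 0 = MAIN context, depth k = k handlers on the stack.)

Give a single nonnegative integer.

Answer: 1

Derivation:
Event 1 (EXEC): [MAIN] PC=0: NOP [depth=0]
Event 2 (EXEC): [MAIN] PC=1: INC 2 -> ACC=2 [depth=0]
Event 3 (INT 0): INT 0 arrives: push (MAIN, PC=2), enter IRQ0 at PC=0 (depth now 1) [depth=1]
Event 4 (EXEC): [IRQ0] PC=0: DEC 1 -> ACC=1 [depth=1]
Event 5 (EXEC): [IRQ0] PC=1: DEC 3 -> ACC=-2 [depth=1]
Event 6 (EXEC): [IRQ0] PC=2: DEC 2 -> ACC=-4 [depth=1]
Event 7 (EXEC): [IRQ0] PC=3: IRET -> resume MAIN at PC=2 (depth now 0) [depth=0]
Max depth observed: 1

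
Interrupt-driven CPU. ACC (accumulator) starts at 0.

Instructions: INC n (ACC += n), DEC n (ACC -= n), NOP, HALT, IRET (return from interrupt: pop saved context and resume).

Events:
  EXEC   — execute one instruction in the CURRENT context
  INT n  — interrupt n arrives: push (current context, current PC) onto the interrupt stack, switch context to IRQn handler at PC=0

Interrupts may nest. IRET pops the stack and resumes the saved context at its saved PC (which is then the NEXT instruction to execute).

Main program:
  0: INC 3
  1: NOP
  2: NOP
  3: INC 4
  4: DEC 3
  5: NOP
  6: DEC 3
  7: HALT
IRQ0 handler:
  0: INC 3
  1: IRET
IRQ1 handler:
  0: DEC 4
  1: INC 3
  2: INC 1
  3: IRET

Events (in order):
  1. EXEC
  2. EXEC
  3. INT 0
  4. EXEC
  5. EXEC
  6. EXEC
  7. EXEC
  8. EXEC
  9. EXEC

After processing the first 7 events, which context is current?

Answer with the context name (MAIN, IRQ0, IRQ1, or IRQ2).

Answer: MAIN

Derivation:
Event 1 (EXEC): [MAIN] PC=0: INC 3 -> ACC=3
Event 2 (EXEC): [MAIN] PC=1: NOP
Event 3 (INT 0): INT 0 arrives: push (MAIN, PC=2), enter IRQ0 at PC=0 (depth now 1)
Event 4 (EXEC): [IRQ0] PC=0: INC 3 -> ACC=6
Event 5 (EXEC): [IRQ0] PC=1: IRET -> resume MAIN at PC=2 (depth now 0)
Event 6 (EXEC): [MAIN] PC=2: NOP
Event 7 (EXEC): [MAIN] PC=3: INC 4 -> ACC=10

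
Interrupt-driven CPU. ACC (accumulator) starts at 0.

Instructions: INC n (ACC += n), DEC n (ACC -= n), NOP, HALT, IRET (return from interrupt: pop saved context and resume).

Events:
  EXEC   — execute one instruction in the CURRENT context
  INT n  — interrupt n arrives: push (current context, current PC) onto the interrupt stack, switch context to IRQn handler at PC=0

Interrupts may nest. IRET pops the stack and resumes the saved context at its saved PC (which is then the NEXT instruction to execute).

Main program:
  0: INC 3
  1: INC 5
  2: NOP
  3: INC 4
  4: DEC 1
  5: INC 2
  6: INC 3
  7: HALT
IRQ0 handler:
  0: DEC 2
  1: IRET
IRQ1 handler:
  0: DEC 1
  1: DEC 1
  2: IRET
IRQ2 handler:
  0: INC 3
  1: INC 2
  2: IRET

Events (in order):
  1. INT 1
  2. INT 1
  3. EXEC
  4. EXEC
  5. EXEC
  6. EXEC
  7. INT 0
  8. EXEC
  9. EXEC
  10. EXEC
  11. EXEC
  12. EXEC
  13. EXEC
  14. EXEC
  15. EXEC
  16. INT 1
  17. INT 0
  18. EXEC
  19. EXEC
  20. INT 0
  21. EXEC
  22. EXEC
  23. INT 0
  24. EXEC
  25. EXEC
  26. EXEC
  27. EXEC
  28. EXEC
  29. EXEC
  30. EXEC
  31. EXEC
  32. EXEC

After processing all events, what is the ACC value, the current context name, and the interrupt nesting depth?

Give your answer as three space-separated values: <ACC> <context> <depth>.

Answer: 2 MAIN 0

Derivation:
Event 1 (INT 1): INT 1 arrives: push (MAIN, PC=0), enter IRQ1 at PC=0 (depth now 1)
Event 2 (INT 1): INT 1 arrives: push (IRQ1, PC=0), enter IRQ1 at PC=0 (depth now 2)
Event 3 (EXEC): [IRQ1] PC=0: DEC 1 -> ACC=-1
Event 4 (EXEC): [IRQ1] PC=1: DEC 1 -> ACC=-2
Event 5 (EXEC): [IRQ1] PC=2: IRET -> resume IRQ1 at PC=0 (depth now 1)
Event 6 (EXEC): [IRQ1] PC=0: DEC 1 -> ACC=-3
Event 7 (INT 0): INT 0 arrives: push (IRQ1, PC=1), enter IRQ0 at PC=0 (depth now 2)
Event 8 (EXEC): [IRQ0] PC=0: DEC 2 -> ACC=-5
Event 9 (EXEC): [IRQ0] PC=1: IRET -> resume IRQ1 at PC=1 (depth now 1)
Event 10 (EXEC): [IRQ1] PC=1: DEC 1 -> ACC=-6
Event 11 (EXEC): [IRQ1] PC=2: IRET -> resume MAIN at PC=0 (depth now 0)
Event 12 (EXEC): [MAIN] PC=0: INC 3 -> ACC=-3
Event 13 (EXEC): [MAIN] PC=1: INC 5 -> ACC=2
Event 14 (EXEC): [MAIN] PC=2: NOP
Event 15 (EXEC): [MAIN] PC=3: INC 4 -> ACC=6
Event 16 (INT 1): INT 1 arrives: push (MAIN, PC=4), enter IRQ1 at PC=0 (depth now 1)
Event 17 (INT 0): INT 0 arrives: push (IRQ1, PC=0), enter IRQ0 at PC=0 (depth now 2)
Event 18 (EXEC): [IRQ0] PC=0: DEC 2 -> ACC=4
Event 19 (EXEC): [IRQ0] PC=1: IRET -> resume IRQ1 at PC=0 (depth now 1)
Event 20 (INT 0): INT 0 arrives: push (IRQ1, PC=0), enter IRQ0 at PC=0 (depth now 2)
Event 21 (EXEC): [IRQ0] PC=0: DEC 2 -> ACC=2
Event 22 (EXEC): [IRQ0] PC=1: IRET -> resume IRQ1 at PC=0 (depth now 1)
Event 23 (INT 0): INT 0 arrives: push (IRQ1, PC=0), enter IRQ0 at PC=0 (depth now 2)
Event 24 (EXEC): [IRQ0] PC=0: DEC 2 -> ACC=0
Event 25 (EXEC): [IRQ0] PC=1: IRET -> resume IRQ1 at PC=0 (depth now 1)
Event 26 (EXEC): [IRQ1] PC=0: DEC 1 -> ACC=-1
Event 27 (EXEC): [IRQ1] PC=1: DEC 1 -> ACC=-2
Event 28 (EXEC): [IRQ1] PC=2: IRET -> resume MAIN at PC=4 (depth now 0)
Event 29 (EXEC): [MAIN] PC=4: DEC 1 -> ACC=-3
Event 30 (EXEC): [MAIN] PC=5: INC 2 -> ACC=-1
Event 31 (EXEC): [MAIN] PC=6: INC 3 -> ACC=2
Event 32 (EXEC): [MAIN] PC=7: HALT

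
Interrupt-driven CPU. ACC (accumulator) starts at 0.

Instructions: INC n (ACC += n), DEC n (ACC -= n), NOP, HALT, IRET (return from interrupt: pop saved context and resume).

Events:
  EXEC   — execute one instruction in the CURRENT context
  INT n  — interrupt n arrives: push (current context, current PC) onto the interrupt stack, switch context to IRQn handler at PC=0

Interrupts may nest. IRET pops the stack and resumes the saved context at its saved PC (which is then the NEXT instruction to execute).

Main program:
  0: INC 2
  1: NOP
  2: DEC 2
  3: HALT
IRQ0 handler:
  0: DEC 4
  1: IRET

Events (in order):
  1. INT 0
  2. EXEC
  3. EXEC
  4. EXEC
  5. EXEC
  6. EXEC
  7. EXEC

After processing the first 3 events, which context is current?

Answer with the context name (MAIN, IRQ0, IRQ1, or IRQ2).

Event 1 (INT 0): INT 0 arrives: push (MAIN, PC=0), enter IRQ0 at PC=0 (depth now 1)
Event 2 (EXEC): [IRQ0] PC=0: DEC 4 -> ACC=-4
Event 3 (EXEC): [IRQ0] PC=1: IRET -> resume MAIN at PC=0 (depth now 0)

Answer: MAIN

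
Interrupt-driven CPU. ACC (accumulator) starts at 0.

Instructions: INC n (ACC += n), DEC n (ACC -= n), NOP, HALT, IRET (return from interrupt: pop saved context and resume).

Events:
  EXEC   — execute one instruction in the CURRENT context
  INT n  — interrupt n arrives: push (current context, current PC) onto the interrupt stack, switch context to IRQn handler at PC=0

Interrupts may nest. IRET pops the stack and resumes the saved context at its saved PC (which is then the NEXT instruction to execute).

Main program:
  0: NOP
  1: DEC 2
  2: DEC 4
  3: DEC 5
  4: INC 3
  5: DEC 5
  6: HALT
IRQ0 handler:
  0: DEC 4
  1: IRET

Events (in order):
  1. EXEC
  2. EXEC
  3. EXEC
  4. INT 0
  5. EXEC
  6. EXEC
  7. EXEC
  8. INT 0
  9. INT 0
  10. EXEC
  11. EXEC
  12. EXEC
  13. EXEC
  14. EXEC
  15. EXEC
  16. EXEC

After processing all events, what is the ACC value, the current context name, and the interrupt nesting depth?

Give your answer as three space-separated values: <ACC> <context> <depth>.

Answer: -25 MAIN 0

Derivation:
Event 1 (EXEC): [MAIN] PC=0: NOP
Event 2 (EXEC): [MAIN] PC=1: DEC 2 -> ACC=-2
Event 3 (EXEC): [MAIN] PC=2: DEC 4 -> ACC=-6
Event 4 (INT 0): INT 0 arrives: push (MAIN, PC=3), enter IRQ0 at PC=0 (depth now 1)
Event 5 (EXEC): [IRQ0] PC=0: DEC 4 -> ACC=-10
Event 6 (EXEC): [IRQ0] PC=1: IRET -> resume MAIN at PC=3 (depth now 0)
Event 7 (EXEC): [MAIN] PC=3: DEC 5 -> ACC=-15
Event 8 (INT 0): INT 0 arrives: push (MAIN, PC=4), enter IRQ0 at PC=0 (depth now 1)
Event 9 (INT 0): INT 0 arrives: push (IRQ0, PC=0), enter IRQ0 at PC=0 (depth now 2)
Event 10 (EXEC): [IRQ0] PC=0: DEC 4 -> ACC=-19
Event 11 (EXEC): [IRQ0] PC=1: IRET -> resume IRQ0 at PC=0 (depth now 1)
Event 12 (EXEC): [IRQ0] PC=0: DEC 4 -> ACC=-23
Event 13 (EXEC): [IRQ0] PC=1: IRET -> resume MAIN at PC=4 (depth now 0)
Event 14 (EXEC): [MAIN] PC=4: INC 3 -> ACC=-20
Event 15 (EXEC): [MAIN] PC=5: DEC 5 -> ACC=-25
Event 16 (EXEC): [MAIN] PC=6: HALT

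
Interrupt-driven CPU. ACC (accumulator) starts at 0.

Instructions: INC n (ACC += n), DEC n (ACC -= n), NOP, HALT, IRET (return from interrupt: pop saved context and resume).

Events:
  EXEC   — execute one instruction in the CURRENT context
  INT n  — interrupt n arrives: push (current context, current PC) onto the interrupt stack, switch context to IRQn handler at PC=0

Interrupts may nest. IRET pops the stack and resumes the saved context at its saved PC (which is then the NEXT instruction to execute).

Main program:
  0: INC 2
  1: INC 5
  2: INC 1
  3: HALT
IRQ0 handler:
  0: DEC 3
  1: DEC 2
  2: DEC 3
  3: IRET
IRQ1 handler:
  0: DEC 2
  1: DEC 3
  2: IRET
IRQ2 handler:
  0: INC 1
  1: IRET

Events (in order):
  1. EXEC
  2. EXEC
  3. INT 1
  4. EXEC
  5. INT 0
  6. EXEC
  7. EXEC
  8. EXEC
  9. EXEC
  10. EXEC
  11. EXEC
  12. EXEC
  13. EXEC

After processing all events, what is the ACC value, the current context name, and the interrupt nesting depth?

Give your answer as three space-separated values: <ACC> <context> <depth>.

Answer: -5 MAIN 0

Derivation:
Event 1 (EXEC): [MAIN] PC=0: INC 2 -> ACC=2
Event 2 (EXEC): [MAIN] PC=1: INC 5 -> ACC=7
Event 3 (INT 1): INT 1 arrives: push (MAIN, PC=2), enter IRQ1 at PC=0 (depth now 1)
Event 4 (EXEC): [IRQ1] PC=0: DEC 2 -> ACC=5
Event 5 (INT 0): INT 0 arrives: push (IRQ1, PC=1), enter IRQ0 at PC=0 (depth now 2)
Event 6 (EXEC): [IRQ0] PC=0: DEC 3 -> ACC=2
Event 7 (EXEC): [IRQ0] PC=1: DEC 2 -> ACC=0
Event 8 (EXEC): [IRQ0] PC=2: DEC 3 -> ACC=-3
Event 9 (EXEC): [IRQ0] PC=3: IRET -> resume IRQ1 at PC=1 (depth now 1)
Event 10 (EXEC): [IRQ1] PC=1: DEC 3 -> ACC=-6
Event 11 (EXEC): [IRQ1] PC=2: IRET -> resume MAIN at PC=2 (depth now 0)
Event 12 (EXEC): [MAIN] PC=2: INC 1 -> ACC=-5
Event 13 (EXEC): [MAIN] PC=3: HALT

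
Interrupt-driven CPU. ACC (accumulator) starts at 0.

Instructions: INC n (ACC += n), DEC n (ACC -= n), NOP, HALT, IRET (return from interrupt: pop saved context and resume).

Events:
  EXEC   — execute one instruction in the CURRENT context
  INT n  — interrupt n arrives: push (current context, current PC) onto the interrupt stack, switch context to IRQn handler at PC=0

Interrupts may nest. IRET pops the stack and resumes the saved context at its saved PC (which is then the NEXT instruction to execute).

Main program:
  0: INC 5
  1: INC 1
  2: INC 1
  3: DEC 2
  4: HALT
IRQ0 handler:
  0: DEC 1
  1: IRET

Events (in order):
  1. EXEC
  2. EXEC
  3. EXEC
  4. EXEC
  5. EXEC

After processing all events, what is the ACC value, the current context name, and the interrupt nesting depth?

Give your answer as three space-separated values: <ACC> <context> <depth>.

Event 1 (EXEC): [MAIN] PC=0: INC 5 -> ACC=5
Event 2 (EXEC): [MAIN] PC=1: INC 1 -> ACC=6
Event 3 (EXEC): [MAIN] PC=2: INC 1 -> ACC=7
Event 4 (EXEC): [MAIN] PC=3: DEC 2 -> ACC=5
Event 5 (EXEC): [MAIN] PC=4: HALT

Answer: 5 MAIN 0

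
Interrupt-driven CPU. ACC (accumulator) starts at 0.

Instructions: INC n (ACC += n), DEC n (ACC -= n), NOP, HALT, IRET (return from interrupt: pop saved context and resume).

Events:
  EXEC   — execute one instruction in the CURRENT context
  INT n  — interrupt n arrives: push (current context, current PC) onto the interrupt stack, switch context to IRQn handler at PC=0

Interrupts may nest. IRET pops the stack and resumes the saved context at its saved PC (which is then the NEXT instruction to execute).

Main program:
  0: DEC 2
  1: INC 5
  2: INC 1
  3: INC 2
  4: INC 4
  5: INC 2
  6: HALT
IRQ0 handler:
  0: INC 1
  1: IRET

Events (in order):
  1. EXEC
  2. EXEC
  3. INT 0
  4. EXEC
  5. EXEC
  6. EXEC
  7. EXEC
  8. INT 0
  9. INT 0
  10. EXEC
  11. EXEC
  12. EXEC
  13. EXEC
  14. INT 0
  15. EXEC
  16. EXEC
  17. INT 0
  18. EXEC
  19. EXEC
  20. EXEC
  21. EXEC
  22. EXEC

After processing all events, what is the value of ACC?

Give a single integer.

Answer: 17

Derivation:
Event 1 (EXEC): [MAIN] PC=0: DEC 2 -> ACC=-2
Event 2 (EXEC): [MAIN] PC=1: INC 5 -> ACC=3
Event 3 (INT 0): INT 0 arrives: push (MAIN, PC=2), enter IRQ0 at PC=0 (depth now 1)
Event 4 (EXEC): [IRQ0] PC=0: INC 1 -> ACC=4
Event 5 (EXEC): [IRQ0] PC=1: IRET -> resume MAIN at PC=2 (depth now 0)
Event 6 (EXEC): [MAIN] PC=2: INC 1 -> ACC=5
Event 7 (EXEC): [MAIN] PC=3: INC 2 -> ACC=7
Event 8 (INT 0): INT 0 arrives: push (MAIN, PC=4), enter IRQ0 at PC=0 (depth now 1)
Event 9 (INT 0): INT 0 arrives: push (IRQ0, PC=0), enter IRQ0 at PC=0 (depth now 2)
Event 10 (EXEC): [IRQ0] PC=0: INC 1 -> ACC=8
Event 11 (EXEC): [IRQ0] PC=1: IRET -> resume IRQ0 at PC=0 (depth now 1)
Event 12 (EXEC): [IRQ0] PC=0: INC 1 -> ACC=9
Event 13 (EXEC): [IRQ0] PC=1: IRET -> resume MAIN at PC=4 (depth now 0)
Event 14 (INT 0): INT 0 arrives: push (MAIN, PC=4), enter IRQ0 at PC=0 (depth now 1)
Event 15 (EXEC): [IRQ0] PC=0: INC 1 -> ACC=10
Event 16 (EXEC): [IRQ0] PC=1: IRET -> resume MAIN at PC=4 (depth now 0)
Event 17 (INT 0): INT 0 arrives: push (MAIN, PC=4), enter IRQ0 at PC=0 (depth now 1)
Event 18 (EXEC): [IRQ0] PC=0: INC 1 -> ACC=11
Event 19 (EXEC): [IRQ0] PC=1: IRET -> resume MAIN at PC=4 (depth now 0)
Event 20 (EXEC): [MAIN] PC=4: INC 4 -> ACC=15
Event 21 (EXEC): [MAIN] PC=5: INC 2 -> ACC=17
Event 22 (EXEC): [MAIN] PC=6: HALT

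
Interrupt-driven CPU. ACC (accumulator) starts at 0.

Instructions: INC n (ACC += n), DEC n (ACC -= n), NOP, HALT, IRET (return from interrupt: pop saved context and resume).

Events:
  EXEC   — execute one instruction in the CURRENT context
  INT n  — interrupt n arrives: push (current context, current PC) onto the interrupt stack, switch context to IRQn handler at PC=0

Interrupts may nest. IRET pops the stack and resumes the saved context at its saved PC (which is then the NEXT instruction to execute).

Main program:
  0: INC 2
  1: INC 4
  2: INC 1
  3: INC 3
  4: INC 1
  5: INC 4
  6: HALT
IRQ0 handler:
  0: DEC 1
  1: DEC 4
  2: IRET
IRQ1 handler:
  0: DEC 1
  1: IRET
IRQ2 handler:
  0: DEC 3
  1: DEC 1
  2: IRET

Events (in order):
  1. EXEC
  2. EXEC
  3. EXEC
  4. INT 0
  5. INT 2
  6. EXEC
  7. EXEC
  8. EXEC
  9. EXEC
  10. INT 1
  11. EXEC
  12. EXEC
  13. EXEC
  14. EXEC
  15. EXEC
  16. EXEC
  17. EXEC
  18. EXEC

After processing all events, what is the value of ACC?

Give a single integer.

Event 1 (EXEC): [MAIN] PC=0: INC 2 -> ACC=2
Event 2 (EXEC): [MAIN] PC=1: INC 4 -> ACC=6
Event 3 (EXEC): [MAIN] PC=2: INC 1 -> ACC=7
Event 4 (INT 0): INT 0 arrives: push (MAIN, PC=3), enter IRQ0 at PC=0 (depth now 1)
Event 5 (INT 2): INT 2 arrives: push (IRQ0, PC=0), enter IRQ2 at PC=0 (depth now 2)
Event 6 (EXEC): [IRQ2] PC=0: DEC 3 -> ACC=4
Event 7 (EXEC): [IRQ2] PC=1: DEC 1 -> ACC=3
Event 8 (EXEC): [IRQ2] PC=2: IRET -> resume IRQ0 at PC=0 (depth now 1)
Event 9 (EXEC): [IRQ0] PC=0: DEC 1 -> ACC=2
Event 10 (INT 1): INT 1 arrives: push (IRQ0, PC=1), enter IRQ1 at PC=0 (depth now 2)
Event 11 (EXEC): [IRQ1] PC=0: DEC 1 -> ACC=1
Event 12 (EXEC): [IRQ1] PC=1: IRET -> resume IRQ0 at PC=1 (depth now 1)
Event 13 (EXEC): [IRQ0] PC=1: DEC 4 -> ACC=-3
Event 14 (EXEC): [IRQ0] PC=2: IRET -> resume MAIN at PC=3 (depth now 0)
Event 15 (EXEC): [MAIN] PC=3: INC 3 -> ACC=0
Event 16 (EXEC): [MAIN] PC=4: INC 1 -> ACC=1
Event 17 (EXEC): [MAIN] PC=5: INC 4 -> ACC=5
Event 18 (EXEC): [MAIN] PC=6: HALT

Answer: 5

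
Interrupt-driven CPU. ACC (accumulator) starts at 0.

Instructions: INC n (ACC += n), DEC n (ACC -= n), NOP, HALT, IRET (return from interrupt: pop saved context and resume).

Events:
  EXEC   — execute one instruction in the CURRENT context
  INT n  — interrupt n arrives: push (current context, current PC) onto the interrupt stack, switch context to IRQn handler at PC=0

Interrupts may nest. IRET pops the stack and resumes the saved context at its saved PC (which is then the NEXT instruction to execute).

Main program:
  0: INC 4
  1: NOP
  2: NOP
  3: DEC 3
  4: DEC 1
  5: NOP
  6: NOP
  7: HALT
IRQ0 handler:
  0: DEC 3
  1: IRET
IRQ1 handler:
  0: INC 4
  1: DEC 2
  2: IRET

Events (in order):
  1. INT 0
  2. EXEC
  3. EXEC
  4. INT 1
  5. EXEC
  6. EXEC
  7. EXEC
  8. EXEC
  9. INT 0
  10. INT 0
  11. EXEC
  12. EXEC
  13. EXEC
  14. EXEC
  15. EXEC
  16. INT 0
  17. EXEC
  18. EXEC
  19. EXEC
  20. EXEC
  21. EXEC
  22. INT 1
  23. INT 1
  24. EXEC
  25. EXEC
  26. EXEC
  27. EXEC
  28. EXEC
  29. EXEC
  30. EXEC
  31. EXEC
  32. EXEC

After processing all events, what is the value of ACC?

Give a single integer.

Event 1 (INT 0): INT 0 arrives: push (MAIN, PC=0), enter IRQ0 at PC=0 (depth now 1)
Event 2 (EXEC): [IRQ0] PC=0: DEC 3 -> ACC=-3
Event 3 (EXEC): [IRQ0] PC=1: IRET -> resume MAIN at PC=0 (depth now 0)
Event 4 (INT 1): INT 1 arrives: push (MAIN, PC=0), enter IRQ1 at PC=0 (depth now 1)
Event 5 (EXEC): [IRQ1] PC=0: INC 4 -> ACC=1
Event 6 (EXEC): [IRQ1] PC=1: DEC 2 -> ACC=-1
Event 7 (EXEC): [IRQ1] PC=2: IRET -> resume MAIN at PC=0 (depth now 0)
Event 8 (EXEC): [MAIN] PC=0: INC 4 -> ACC=3
Event 9 (INT 0): INT 0 arrives: push (MAIN, PC=1), enter IRQ0 at PC=0 (depth now 1)
Event 10 (INT 0): INT 0 arrives: push (IRQ0, PC=0), enter IRQ0 at PC=0 (depth now 2)
Event 11 (EXEC): [IRQ0] PC=0: DEC 3 -> ACC=0
Event 12 (EXEC): [IRQ0] PC=1: IRET -> resume IRQ0 at PC=0 (depth now 1)
Event 13 (EXEC): [IRQ0] PC=0: DEC 3 -> ACC=-3
Event 14 (EXEC): [IRQ0] PC=1: IRET -> resume MAIN at PC=1 (depth now 0)
Event 15 (EXEC): [MAIN] PC=1: NOP
Event 16 (INT 0): INT 0 arrives: push (MAIN, PC=2), enter IRQ0 at PC=0 (depth now 1)
Event 17 (EXEC): [IRQ0] PC=0: DEC 3 -> ACC=-6
Event 18 (EXEC): [IRQ0] PC=1: IRET -> resume MAIN at PC=2 (depth now 0)
Event 19 (EXEC): [MAIN] PC=2: NOP
Event 20 (EXEC): [MAIN] PC=3: DEC 3 -> ACC=-9
Event 21 (EXEC): [MAIN] PC=4: DEC 1 -> ACC=-10
Event 22 (INT 1): INT 1 arrives: push (MAIN, PC=5), enter IRQ1 at PC=0 (depth now 1)
Event 23 (INT 1): INT 1 arrives: push (IRQ1, PC=0), enter IRQ1 at PC=0 (depth now 2)
Event 24 (EXEC): [IRQ1] PC=0: INC 4 -> ACC=-6
Event 25 (EXEC): [IRQ1] PC=1: DEC 2 -> ACC=-8
Event 26 (EXEC): [IRQ1] PC=2: IRET -> resume IRQ1 at PC=0 (depth now 1)
Event 27 (EXEC): [IRQ1] PC=0: INC 4 -> ACC=-4
Event 28 (EXEC): [IRQ1] PC=1: DEC 2 -> ACC=-6
Event 29 (EXEC): [IRQ1] PC=2: IRET -> resume MAIN at PC=5 (depth now 0)
Event 30 (EXEC): [MAIN] PC=5: NOP
Event 31 (EXEC): [MAIN] PC=6: NOP
Event 32 (EXEC): [MAIN] PC=7: HALT

Answer: -6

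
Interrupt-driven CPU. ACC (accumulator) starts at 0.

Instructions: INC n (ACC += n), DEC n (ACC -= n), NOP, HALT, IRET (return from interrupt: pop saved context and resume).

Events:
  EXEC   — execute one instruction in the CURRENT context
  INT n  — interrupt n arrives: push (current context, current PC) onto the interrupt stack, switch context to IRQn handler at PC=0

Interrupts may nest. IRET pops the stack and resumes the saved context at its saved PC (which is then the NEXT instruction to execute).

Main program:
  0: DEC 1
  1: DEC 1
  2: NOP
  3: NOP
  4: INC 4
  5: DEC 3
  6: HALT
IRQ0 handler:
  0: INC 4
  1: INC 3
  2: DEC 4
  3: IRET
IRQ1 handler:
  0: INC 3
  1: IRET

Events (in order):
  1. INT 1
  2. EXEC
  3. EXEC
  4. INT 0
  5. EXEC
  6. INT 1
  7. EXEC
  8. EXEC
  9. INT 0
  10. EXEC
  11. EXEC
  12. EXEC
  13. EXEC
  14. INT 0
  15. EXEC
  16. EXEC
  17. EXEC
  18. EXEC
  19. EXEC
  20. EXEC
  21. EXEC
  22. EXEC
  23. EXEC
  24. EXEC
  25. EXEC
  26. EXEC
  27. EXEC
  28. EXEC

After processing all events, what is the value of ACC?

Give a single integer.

Event 1 (INT 1): INT 1 arrives: push (MAIN, PC=0), enter IRQ1 at PC=0 (depth now 1)
Event 2 (EXEC): [IRQ1] PC=0: INC 3 -> ACC=3
Event 3 (EXEC): [IRQ1] PC=1: IRET -> resume MAIN at PC=0 (depth now 0)
Event 4 (INT 0): INT 0 arrives: push (MAIN, PC=0), enter IRQ0 at PC=0 (depth now 1)
Event 5 (EXEC): [IRQ0] PC=0: INC 4 -> ACC=7
Event 6 (INT 1): INT 1 arrives: push (IRQ0, PC=1), enter IRQ1 at PC=0 (depth now 2)
Event 7 (EXEC): [IRQ1] PC=0: INC 3 -> ACC=10
Event 8 (EXEC): [IRQ1] PC=1: IRET -> resume IRQ0 at PC=1 (depth now 1)
Event 9 (INT 0): INT 0 arrives: push (IRQ0, PC=1), enter IRQ0 at PC=0 (depth now 2)
Event 10 (EXEC): [IRQ0] PC=0: INC 4 -> ACC=14
Event 11 (EXEC): [IRQ0] PC=1: INC 3 -> ACC=17
Event 12 (EXEC): [IRQ0] PC=2: DEC 4 -> ACC=13
Event 13 (EXEC): [IRQ0] PC=3: IRET -> resume IRQ0 at PC=1 (depth now 1)
Event 14 (INT 0): INT 0 arrives: push (IRQ0, PC=1), enter IRQ0 at PC=0 (depth now 2)
Event 15 (EXEC): [IRQ0] PC=0: INC 4 -> ACC=17
Event 16 (EXEC): [IRQ0] PC=1: INC 3 -> ACC=20
Event 17 (EXEC): [IRQ0] PC=2: DEC 4 -> ACC=16
Event 18 (EXEC): [IRQ0] PC=3: IRET -> resume IRQ0 at PC=1 (depth now 1)
Event 19 (EXEC): [IRQ0] PC=1: INC 3 -> ACC=19
Event 20 (EXEC): [IRQ0] PC=2: DEC 4 -> ACC=15
Event 21 (EXEC): [IRQ0] PC=3: IRET -> resume MAIN at PC=0 (depth now 0)
Event 22 (EXEC): [MAIN] PC=0: DEC 1 -> ACC=14
Event 23 (EXEC): [MAIN] PC=1: DEC 1 -> ACC=13
Event 24 (EXEC): [MAIN] PC=2: NOP
Event 25 (EXEC): [MAIN] PC=3: NOP
Event 26 (EXEC): [MAIN] PC=4: INC 4 -> ACC=17
Event 27 (EXEC): [MAIN] PC=5: DEC 3 -> ACC=14
Event 28 (EXEC): [MAIN] PC=6: HALT

Answer: 14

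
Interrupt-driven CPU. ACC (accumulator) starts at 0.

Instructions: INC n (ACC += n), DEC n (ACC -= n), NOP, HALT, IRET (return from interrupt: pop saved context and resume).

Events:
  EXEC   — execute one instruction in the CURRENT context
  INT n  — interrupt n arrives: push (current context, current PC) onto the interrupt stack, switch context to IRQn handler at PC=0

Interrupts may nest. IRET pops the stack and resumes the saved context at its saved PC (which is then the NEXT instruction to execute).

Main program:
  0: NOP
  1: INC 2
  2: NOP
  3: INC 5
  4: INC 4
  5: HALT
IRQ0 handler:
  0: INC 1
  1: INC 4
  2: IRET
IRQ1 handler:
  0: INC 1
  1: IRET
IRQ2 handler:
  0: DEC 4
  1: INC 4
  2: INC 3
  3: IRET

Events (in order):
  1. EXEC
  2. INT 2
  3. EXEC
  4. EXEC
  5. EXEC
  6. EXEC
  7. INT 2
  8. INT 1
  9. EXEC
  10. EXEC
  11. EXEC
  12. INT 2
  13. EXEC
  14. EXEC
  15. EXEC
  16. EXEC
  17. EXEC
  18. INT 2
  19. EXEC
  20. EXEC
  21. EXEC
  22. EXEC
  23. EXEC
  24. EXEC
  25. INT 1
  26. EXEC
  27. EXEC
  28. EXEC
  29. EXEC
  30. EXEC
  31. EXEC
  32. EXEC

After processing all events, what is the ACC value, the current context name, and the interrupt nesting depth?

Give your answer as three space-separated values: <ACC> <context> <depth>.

Event 1 (EXEC): [MAIN] PC=0: NOP
Event 2 (INT 2): INT 2 arrives: push (MAIN, PC=1), enter IRQ2 at PC=0 (depth now 1)
Event 3 (EXEC): [IRQ2] PC=0: DEC 4 -> ACC=-4
Event 4 (EXEC): [IRQ2] PC=1: INC 4 -> ACC=0
Event 5 (EXEC): [IRQ2] PC=2: INC 3 -> ACC=3
Event 6 (EXEC): [IRQ2] PC=3: IRET -> resume MAIN at PC=1 (depth now 0)
Event 7 (INT 2): INT 2 arrives: push (MAIN, PC=1), enter IRQ2 at PC=0 (depth now 1)
Event 8 (INT 1): INT 1 arrives: push (IRQ2, PC=0), enter IRQ1 at PC=0 (depth now 2)
Event 9 (EXEC): [IRQ1] PC=0: INC 1 -> ACC=4
Event 10 (EXEC): [IRQ1] PC=1: IRET -> resume IRQ2 at PC=0 (depth now 1)
Event 11 (EXEC): [IRQ2] PC=0: DEC 4 -> ACC=0
Event 12 (INT 2): INT 2 arrives: push (IRQ2, PC=1), enter IRQ2 at PC=0 (depth now 2)
Event 13 (EXEC): [IRQ2] PC=0: DEC 4 -> ACC=-4
Event 14 (EXEC): [IRQ2] PC=1: INC 4 -> ACC=0
Event 15 (EXEC): [IRQ2] PC=2: INC 3 -> ACC=3
Event 16 (EXEC): [IRQ2] PC=3: IRET -> resume IRQ2 at PC=1 (depth now 1)
Event 17 (EXEC): [IRQ2] PC=1: INC 4 -> ACC=7
Event 18 (INT 2): INT 2 arrives: push (IRQ2, PC=2), enter IRQ2 at PC=0 (depth now 2)
Event 19 (EXEC): [IRQ2] PC=0: DEC 4 -> ACC=3
Event 20 (EXEC): [IRQ2] PC=1: INC 4 -> ACC=7
Event 21 (EXEC): [IRQ2] PC=2: INC 3 -> ACC=10
Event 22 (EXEC): [IRQ2] PC=3: IRET -> resume IRQ2 at PC=2 (depth now 1)
Event 23 (EXEC): [IRQ2] PC=2: INC 3 -> ACC=13
Event 24 (EXEC): [IRQ2] PC=3: IRET -> resume MAIN at PC=1 (depth now 0)
Event 25 (INT 1): INT 1 arrives: push (MAIN, PC=1), enter IRQ1 at PC=0 (depth now 1)
Event 26 (EXEC): [IRQ1] PC=0: INC 1 -> ACC=14
Event 27 (EXEC): [IRQ1] PC=1: IRET -> resume MAIN at PC=1 (depth now 0)
Event 28 (EXEC): [MAIN] PC=1: INC 2 -> ACC=16
Event 29 (EXEC): [MAIN] PC=2: NOP
Event 30 (EXEC): [MAIN] PC=3: INC 5 -> ACC=21
Event 31 (EXEC): [MAIN] PC=4: INC 4 -> ACC=25
Event 32 (EXEC): [MAIN] PC=5: HALT

Answer: 25 MAIN 0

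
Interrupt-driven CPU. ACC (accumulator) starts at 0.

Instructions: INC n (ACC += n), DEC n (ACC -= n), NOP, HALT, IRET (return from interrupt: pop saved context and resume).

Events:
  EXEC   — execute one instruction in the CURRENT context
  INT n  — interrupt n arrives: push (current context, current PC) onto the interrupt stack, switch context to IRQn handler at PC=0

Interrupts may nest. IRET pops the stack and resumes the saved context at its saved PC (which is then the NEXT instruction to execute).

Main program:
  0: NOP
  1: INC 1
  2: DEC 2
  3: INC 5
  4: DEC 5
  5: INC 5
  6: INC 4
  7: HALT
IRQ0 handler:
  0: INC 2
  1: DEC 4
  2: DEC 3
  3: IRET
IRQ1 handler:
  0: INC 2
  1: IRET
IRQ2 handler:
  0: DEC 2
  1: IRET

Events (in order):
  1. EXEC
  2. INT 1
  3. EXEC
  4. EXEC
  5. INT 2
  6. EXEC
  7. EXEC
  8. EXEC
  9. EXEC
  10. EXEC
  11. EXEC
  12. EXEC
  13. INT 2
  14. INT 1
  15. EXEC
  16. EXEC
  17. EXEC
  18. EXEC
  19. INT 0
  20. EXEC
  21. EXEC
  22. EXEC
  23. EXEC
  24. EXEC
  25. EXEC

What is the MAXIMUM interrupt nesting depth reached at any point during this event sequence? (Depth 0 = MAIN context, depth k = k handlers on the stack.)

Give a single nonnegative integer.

Answer: 2

Derivation:
Event 1 (EXEC): [MAIN] PC=0: NOP [depth=0]
Event 2 (INT 1): INT 1 arrives: push (MAIN, PC=1), enter IRQ1 at PC=0 (depth now 1) [depth=1]
Event 3 (EXEC): [IRQ1] PC=0: INC 2 -> ACC=2 [depth=1]
Event 4 (EXEC): [IRQ1] PC=1: IRET -> resume MAIN at PC=1 (depth now 0) [depth=0]
Event 5 (INT 2): INT 2 arrives: push (MAIN, PC=1), enter IRQ2 at PC=0 (depth now 1) [depth=1]
Event 6 (EXEC): [IRQ2] PC=0: DEC 2 -> ACC=0 [depth=1]
Event 7 (EXEC): [IRQ2] PC=1: IRET -> resume MAIN at PC=1 (depth now 0) [depth=0]
Event 8 (EXEC): [MAIN] PC=1: INC 1 -> ACC=1 [depth=0]
Event 9 (EXEC): [MAIN] PC=2: DEC 2 -> ACC=-1 [depth=0]
Event 10 (EXEC): [MAIN] PC=3: INC 5 -> ACC=4 [depth=0]
Event 11 (EXEC): [MAIN] PC=4: DEC 5 -> ACC=-1 [depth=0]
Event 12 (EXEC): [MAIN] PC=5: INC 5 -> ACC=4 [depth=0]
Event 13 (INT 2): INT 2 arrives: push (MAIN, PC=6), enter IRQ2 at PC=0 (depth now 1) [depth=1]
Event 14 (INT 1): INT 1 arrives: push (IRQ2, PC=0), enter IRQ1 at PC=0 (depth now 2) [depth=2]
Event 15 (EXEC): [IRQ1] PC=0: INC 2 -> ACC=6 [depth=2]
Event 16 (EXEC): [IRQ1] PC=1: IRET -> resume IRQ2 at PC=0 (depth now 1) [depth=1]
Event 17 (EXEC): [IRQ2] PC=0: DEC 2 -> ACC=4 [depth=1]
Event 18 (EXEC): [IRQ2] PC=1: IRET -> resume MAIN at PC=6 (depth now 0) [depth=0]
Event 19 (INT 0): INT 0 arrives: push (MAIN, PC=6), enter IRQ0 at PC=0 (depth now 1) [depth=1]
Event 20 (EXEC): [IRQ0] PC=0: INC 2 -> ACC=6 [depth=1]
Event 21 (EXEC): [IRQ0] PC=1: DEC 4 -> ACC=2 [depth=1]
Event 22 (EXEC): [IRQ0] PC=2: DEC 3 -> ACC=-1 [depth=1]
Event 23 (EXEC): [IRQ0] PC=3: IRET -> resume MAIN at PC=6 (depth now 0) [depth=0]
Event 24 (EXEC): [MAIN] PC=6: INC 4 -> ACC=3 [depth=0]
Event 25 (EXEC): [MAIN] PC=7: HALT [depth=0]
Max depth observed: 2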